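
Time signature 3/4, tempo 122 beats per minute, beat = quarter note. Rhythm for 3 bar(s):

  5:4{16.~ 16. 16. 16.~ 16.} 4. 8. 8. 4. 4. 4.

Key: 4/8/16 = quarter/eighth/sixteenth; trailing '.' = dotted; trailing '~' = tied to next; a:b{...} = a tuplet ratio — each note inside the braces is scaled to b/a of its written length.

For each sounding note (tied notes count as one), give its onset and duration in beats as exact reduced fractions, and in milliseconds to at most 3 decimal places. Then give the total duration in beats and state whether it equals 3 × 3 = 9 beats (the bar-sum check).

1) 0.0ms=0b +295.082ms=3/5b
2) 295.082ms=3/5b +147.541ms=3/10b
3) 442.623ms=9/10b +295.082ms=3/5b
4) 737.705ms=3/2b +737.705ms=3/2b
5) 1475.41ms=3b +368.852ms=3/4b
6) 1844.262ms=15/4b +368.852ms=3/4b
7) 2213.115ms=9/2b +737.705ms=3/2b
8) 2950.82ms=6b +737.705ms=3/2b
9) 3688.525ms=15/2b +737.705ms=3/2b
Σ=9b of 9 (122bpm 3/4) — PASS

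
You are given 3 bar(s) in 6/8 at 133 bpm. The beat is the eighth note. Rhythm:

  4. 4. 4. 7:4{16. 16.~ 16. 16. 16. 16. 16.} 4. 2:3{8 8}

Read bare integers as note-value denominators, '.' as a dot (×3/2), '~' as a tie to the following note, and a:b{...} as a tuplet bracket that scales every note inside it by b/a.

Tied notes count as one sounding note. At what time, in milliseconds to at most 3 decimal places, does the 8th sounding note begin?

note 8 onset = 78/7b = 5026.853ms

1. 0.0ms @ 0 + 1353.383ms (3)
2. 1353.383ms @ 3 + 1353.383ms (3)
3. 2706.767ms @ 6 + 1353.383ms (3)
4. 4060.15ms @ 9 + 193.34ms (3/7)
5. 4253.491ms @ 66/7 + 386.681ms (6/7)
6. 4640.172ms @ 72/7 + 193.34ms (3/7)
7. 4833.512ms @ 75/7 + 193.34ms (3/7)
8. 5026.853ms @ 78/7 + 193.34ms (3/7)
9. 5220.193ms @ 81/7 + 193.34ms (3/7)
10. 5413.534ms @ 12 + 1353.383ms (3)
11. 6766.917ms @ 15 + 676.692ms (3/2)
12. 7443.609ms @ 33/2 + 676.692ms (3/2)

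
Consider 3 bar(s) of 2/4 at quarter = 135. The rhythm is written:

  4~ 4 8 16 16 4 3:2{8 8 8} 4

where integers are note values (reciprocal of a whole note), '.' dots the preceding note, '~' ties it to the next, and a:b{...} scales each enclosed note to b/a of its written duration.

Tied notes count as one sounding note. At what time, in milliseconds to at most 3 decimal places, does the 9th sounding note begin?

note 9 onset = 5b = 2222.222ms

1. 0.0ms @ 0 + 888.889ms (2)
2. 888.889ms @ 2 + 222.222ms (1/2)
3. 1111.111ms @ 5/2 + 111.111ms (1/4)
4. 1222.222ms @ 11/4 + 111.111ms (1/4)
5. 1333.333ms @ 3 + 444.444ms (1)
6. 1777.778ms @ 4 + 148.148ms (1/3)
7. 1925.926ms @ 13/3 + 148.148ms (1/3)
8. 2074.074ms @ 14/3 + 148.148ms (1/3)
9. 2222.222ms @ 5 + 444.444ms (1)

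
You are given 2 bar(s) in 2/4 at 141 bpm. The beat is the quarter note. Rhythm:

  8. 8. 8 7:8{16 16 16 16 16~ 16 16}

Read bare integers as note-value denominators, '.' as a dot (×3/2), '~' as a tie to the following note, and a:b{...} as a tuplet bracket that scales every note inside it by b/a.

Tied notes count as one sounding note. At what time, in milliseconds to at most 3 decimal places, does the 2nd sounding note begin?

1. 0.0ms @ 0 + 319.149ms (3/4)
2. 319.149ms @ 3/4 + 319.149ms (3/4)
3. 638.298ms @ 3/2 + 212.766ms (1/2)
4. 851.064ms @ 2 + 121.581ms (2/7)
5. 972.644ms @ 16/7 + 121.581ms (2/7)
6. 1094.225ms @ 18/7 + 121.581ms (2/7)
7. 1215.805ms @ 20/7 + 121.581ms (2/7)
8. 1337.386ms @ 22/7 + 243.161ms (4/7)
9. 1580.547ms @ 26/7 + 121.581ms (2/7)

note 2 onset = 3/4b = 319.149ms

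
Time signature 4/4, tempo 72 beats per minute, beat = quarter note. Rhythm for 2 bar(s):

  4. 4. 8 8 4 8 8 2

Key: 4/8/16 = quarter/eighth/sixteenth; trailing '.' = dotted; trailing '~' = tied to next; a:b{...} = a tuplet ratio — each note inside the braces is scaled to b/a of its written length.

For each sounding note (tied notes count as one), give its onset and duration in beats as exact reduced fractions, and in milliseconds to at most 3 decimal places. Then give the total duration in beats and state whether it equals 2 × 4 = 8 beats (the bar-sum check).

1) 0.0ms=0b +1250.0ms=3/2b
2) 1250.0ms=3/2b +1250.0ms=3/2b
3) 2500.0ms=3b +416.667ms=1/2b
4) 2916.667ms=7/2b +416.667ms=1/2b
5) 3333.333ms=4b +833.333ms=1b
6) 4166.667ms=5b +416.667ms=1/2b
7) 4583.333ms=11/2b +416.667ms=1/2b
8) 5000.0ms=6b +1666.667ms=2b
Σ=8b of 8 (72bpm 4/4) — PASS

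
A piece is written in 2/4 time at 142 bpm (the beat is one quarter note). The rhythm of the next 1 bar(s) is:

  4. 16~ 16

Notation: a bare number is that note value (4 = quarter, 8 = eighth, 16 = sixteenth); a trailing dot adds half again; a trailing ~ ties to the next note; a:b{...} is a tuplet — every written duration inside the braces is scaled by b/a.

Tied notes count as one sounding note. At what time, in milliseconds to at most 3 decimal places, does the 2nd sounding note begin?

note 2 onset = 3/2b = 633.803ms

1. 0.0ms @ 0 + 633.803ms (3/2)
2. 633.803ms @ 3/2 + 211.268ms (1/2)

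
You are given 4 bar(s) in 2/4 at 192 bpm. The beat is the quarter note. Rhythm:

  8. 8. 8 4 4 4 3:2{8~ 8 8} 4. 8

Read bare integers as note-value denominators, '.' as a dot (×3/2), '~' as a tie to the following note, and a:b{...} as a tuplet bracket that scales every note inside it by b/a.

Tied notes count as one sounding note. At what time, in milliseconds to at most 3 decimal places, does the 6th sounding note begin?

1. 0.0ms @ 0 + 234.375ms (3/4)
2. 234.375ms @ 3/4 + 234.375ms (3/4)
3. 468.75ms @ 3/2 + 156.25ms (1/2)
4. 625.0ms @ 2 + 312.5ms (1)
5. 937.5ms @ 3 + 312.5ms (1)
6. 1250.0ms @ 4 + 312.5ms (1)
7. 1562.5ms @ 5 + 208.333ms (2/3)
8. 1770.833ms @ 17/3 + 104.167ms (1/3)
9. 1875.0ms @ 6 + 468.75ms (3/2)
10. 2343.75ms @ 15/2 + 156.25ms (1/2)

note 6 onset = 4b = 1250.0ms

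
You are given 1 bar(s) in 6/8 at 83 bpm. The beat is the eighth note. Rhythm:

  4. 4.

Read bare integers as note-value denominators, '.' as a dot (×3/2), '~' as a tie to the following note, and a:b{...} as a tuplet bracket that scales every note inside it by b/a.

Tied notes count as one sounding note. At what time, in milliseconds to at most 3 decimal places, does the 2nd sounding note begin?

1. 0.0ms @ 0 + 2168.675ms (3)
2. 2168.675ms @ 3 + 2168.675ms (3)

note 2 onset = 3b = 2168.675ms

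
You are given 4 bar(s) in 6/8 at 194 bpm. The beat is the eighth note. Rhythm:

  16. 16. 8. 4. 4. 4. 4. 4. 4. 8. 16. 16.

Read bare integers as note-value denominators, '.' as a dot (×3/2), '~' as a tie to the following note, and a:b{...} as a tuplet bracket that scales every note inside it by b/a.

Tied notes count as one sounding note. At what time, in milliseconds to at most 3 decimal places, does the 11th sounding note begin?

1. 0.0ms @ 0 + 231.959ms (3/4)
2. 231.959ms @ 3/4 + 231.959ms (3/4)
3. 463.918ms @ 3/2 + 463.918ms (3/2)
4. 927.835ms @ 3 + 927.835ms (3)
5. 1855.67ms @ 6 + 927.835ms (3)
6. 2783.505ms @ 9 + 927.835ms (3)
7. 3711.34ms @ 12 + 927.835ms (3)
8. 4639.175ms @ 15 + 927.835ms (3)
9. 5567.01ms @ 18 + 927.835ms (3)
10. 6494.845ms @ 21 + 463.918ms (3/2)
11. 6958.763ms @ 45/2 + 231.959ms (3/4)
12. 7190.722ms @ 93/4 + 231.959ms (3/4)

note 11 onset = 45/2b = 6958.763ms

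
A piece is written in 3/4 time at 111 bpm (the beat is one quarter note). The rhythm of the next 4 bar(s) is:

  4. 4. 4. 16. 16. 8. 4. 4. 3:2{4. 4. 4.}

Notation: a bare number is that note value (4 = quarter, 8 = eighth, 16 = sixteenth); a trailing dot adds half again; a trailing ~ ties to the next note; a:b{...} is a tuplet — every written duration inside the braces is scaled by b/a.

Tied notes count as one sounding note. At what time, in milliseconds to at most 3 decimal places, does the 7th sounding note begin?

note 7 onset = 6b = 3243.243ms

1. 0.0ms @ 0 + 810.811ms (3/2)
2. 810.811ms @ 3/2 + 810.811ms (3/2)
3. 1621.622ms @ 3 + 810.811ms (3/2)
4. 2432.432ms @ 9/2 + 202.703ms (3/8)
5. 2635.135ms @ 39/8 + 202.703ms (3/8)
6. 2837.838ms @ 21/4 + 405.405ms (3/4)
7. 3243.243ms @ 6 + 810.811ms (3/2)
8. 4054.054ms @ 15/2 + 810.811ms (3/2)
9. 4864.865ms @ 9 + 540.541ms (1)
10. 5405.405ms @ 10 + 540.541ms (1)
11. 5945.946ms @ 11 + 540.541ms (1)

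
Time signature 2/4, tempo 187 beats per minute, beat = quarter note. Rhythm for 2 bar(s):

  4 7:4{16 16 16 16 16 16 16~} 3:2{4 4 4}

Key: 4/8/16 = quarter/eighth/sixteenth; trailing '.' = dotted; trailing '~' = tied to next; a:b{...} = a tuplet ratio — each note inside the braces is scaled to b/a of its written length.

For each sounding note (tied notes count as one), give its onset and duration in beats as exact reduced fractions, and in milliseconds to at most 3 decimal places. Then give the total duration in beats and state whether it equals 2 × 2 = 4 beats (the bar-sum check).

1) 0.0ms=0b +320.856ms=1b
2) 320.856ms=1b +45.837ms=1/7b
3) 366.692ms=8/7b +45.837ms=1/7b
4) 412.529ms=9/7b +45.837ms=1/7b
5) 458.365ms=10/7b +45.837ms=1/7b
6) 504.202ms=11/7b +45.837ms=1/7b
7) 550.038ms=12/7b +45.837ms=1/7b
8) 595.875ms=13/7b +259.74ms=17/21b
9) 855.615ms=8/3b +213.904ms=2/3b
10) 1069.519ms=10/3b +213.904ms=2/3b
Σ=4b of 4 (187bpm 2/4) — PASS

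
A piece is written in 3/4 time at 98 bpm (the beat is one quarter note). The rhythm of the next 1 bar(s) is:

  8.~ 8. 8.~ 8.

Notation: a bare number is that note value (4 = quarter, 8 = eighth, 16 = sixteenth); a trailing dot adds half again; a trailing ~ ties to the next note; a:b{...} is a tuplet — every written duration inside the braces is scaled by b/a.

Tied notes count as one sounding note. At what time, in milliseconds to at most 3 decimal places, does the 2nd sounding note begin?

note 2 onset = 3/2b = 918.367ms

1. 0.0ms @ 0 + 918.367ms (3/2)
2. 918.367ms @ 3/2 + 918.367ms (3/2)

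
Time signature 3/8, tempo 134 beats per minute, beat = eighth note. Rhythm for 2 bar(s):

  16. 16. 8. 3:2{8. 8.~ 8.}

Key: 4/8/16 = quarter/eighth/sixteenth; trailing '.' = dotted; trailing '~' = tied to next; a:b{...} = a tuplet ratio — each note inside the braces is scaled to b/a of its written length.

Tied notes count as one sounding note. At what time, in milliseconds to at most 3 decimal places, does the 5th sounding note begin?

1. 0.0ms @ 0 + 335.821ms (3/4)
2. 335.821ms @ 3/4 + 335.821ms (3/4)
3. 671.642ms @ 3/2 + 671.642ms (3/2)
4. 1343.284ms @ 3 + 447.761ms (1)
5. 1791.045ms @ 4 + 895.522ms (2)

note 5 onset = 4b = 1791.045ms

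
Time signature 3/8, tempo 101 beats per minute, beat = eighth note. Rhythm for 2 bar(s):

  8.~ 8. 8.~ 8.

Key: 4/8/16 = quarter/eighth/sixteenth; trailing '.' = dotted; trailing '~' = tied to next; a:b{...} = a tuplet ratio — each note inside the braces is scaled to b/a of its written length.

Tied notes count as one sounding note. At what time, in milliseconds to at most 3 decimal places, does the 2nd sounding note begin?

1. 0.0ms @ 0 + 1782.178ms (3)
2. 1782.178ms @ 3 + 1782.178ms (3)

note 2 onset = 3b = 1782.178ms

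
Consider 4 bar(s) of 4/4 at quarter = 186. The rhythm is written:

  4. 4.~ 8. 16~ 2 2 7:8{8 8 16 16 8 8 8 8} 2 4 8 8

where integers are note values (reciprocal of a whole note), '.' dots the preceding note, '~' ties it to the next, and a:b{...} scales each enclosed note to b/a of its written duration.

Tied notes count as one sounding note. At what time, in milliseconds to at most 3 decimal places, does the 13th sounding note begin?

1. 0.0ms @ 0 + 483.871ms (3/2)
2. 483.871ms @ 3/2 + 725.806ms (9/4)
3. 1209.677ms @ 15/4 + 725.806ms (9/4)
4. 1935.484ms @ 6 + 645.161ms (2)
5. 2580.645ms @ 8 + 184.332ms (4/7)
6. 2764.977ms @ 60/7 + 184.332ms (4/7)
7. 2949.309ms @ 64/7 + 92.166ms (2/7)
8. 3041.475ms @ 66/7 + 92.166ms (2/7)
9. 3133.641ms @ 68/7 + 184.332ms (4/7)
10. 3317.972ms @ 72/7 + 184.332ms (4/7)
11. 3502.304ms @ 76/7 + 184.332ms (4/7)
12. 3686.636ms @ 80/7 + 184.332ms (4/7)
13. 3870.968ms @ 12 + 645.161ms (2)
14. 4516.129ms @ 14 + 322.581ms (1)
15. 4838.71ms @ 15 + 161.29ms (1/2)
16. 5000.0ms @ 31/2 + 161.29ms (1/2)

note 13 onset = 12b = 3870.968ms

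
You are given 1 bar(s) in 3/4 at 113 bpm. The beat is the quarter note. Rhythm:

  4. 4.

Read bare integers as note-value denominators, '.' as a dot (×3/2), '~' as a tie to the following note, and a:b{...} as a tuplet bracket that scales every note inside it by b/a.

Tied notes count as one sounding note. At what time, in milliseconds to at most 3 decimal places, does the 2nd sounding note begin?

note 2 onset = 3/2b = 796.46ms

1. 0.0ms @ 0 + 796.46ms (3/2)
2. 796.46ms @ 3/2 + 796.46ms (3/2)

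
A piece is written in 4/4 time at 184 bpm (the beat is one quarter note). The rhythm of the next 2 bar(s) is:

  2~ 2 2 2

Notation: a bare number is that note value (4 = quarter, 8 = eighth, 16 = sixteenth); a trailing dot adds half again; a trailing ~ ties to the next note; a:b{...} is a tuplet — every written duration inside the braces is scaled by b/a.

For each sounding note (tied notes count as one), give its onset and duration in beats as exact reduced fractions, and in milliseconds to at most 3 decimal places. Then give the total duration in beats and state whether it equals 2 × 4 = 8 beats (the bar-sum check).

1) 0.0ms=0b +1304.348ms=4b
2) 1304.348ms=4b +652.174ms=2b
3) 1956.522ms=6b +652.174ms=2b
Σ=8b of 8 (184bpm 4/4) — PASS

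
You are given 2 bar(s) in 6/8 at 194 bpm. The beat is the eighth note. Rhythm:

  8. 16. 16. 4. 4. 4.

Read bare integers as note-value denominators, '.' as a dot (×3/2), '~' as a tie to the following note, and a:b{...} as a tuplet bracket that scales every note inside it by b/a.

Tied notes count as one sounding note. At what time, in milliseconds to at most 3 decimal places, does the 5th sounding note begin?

1. 0.0ms @ 0 + 463.918ms (3/2)
2. 463.918ms @ 3/2 + 231.959ms (3/4)
3. 695.876ms @ 9/4 + 231.959ms (3/4)
4. 927.835ms @ 3 + 927.835ms (3)
5. 1855.67ms @ 6 + 927.835ms (3)
6. 2783.505ms @ 9 + 927.835ms (3)

note 5 onset = 6b = 1855.67ms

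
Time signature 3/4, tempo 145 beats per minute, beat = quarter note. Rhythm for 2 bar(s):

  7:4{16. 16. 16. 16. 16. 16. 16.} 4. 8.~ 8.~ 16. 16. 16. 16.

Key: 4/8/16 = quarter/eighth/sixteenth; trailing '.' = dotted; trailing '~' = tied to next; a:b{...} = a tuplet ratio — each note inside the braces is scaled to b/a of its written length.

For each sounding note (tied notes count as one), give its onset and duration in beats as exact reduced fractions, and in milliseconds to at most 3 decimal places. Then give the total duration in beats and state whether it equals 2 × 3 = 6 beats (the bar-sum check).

1) 0.0ms=0b +88.67ms=3/14b
2) 88.67ms=3/14b +88.67ms=3/14b
3) 177.34ms=3/7b +88.67ms=3/14b
4) 266.01ms=9/14b +88.67ms=3/14b
5) 354.68ms=6/7b +88.67ms=3/14b
6) 443.35ms=15/14b +88.67ms=3/14b
7) 532.02ms=9/7b +88.67ms=3/14b
8) 620.69ms=3/2b +620.69ms=3/2b
9) 1241.379ms=3b +775.862ms=15/8b
10) 2017.241ms=39/8b +155.172ms=3/8b
11) 2172.414ms=21/4b +155.172ms=3/8b
12) 2327.586ms=45/8b +155.172ms=3/8b
Σ=6b of 6 (145bpm 3/4) — PASS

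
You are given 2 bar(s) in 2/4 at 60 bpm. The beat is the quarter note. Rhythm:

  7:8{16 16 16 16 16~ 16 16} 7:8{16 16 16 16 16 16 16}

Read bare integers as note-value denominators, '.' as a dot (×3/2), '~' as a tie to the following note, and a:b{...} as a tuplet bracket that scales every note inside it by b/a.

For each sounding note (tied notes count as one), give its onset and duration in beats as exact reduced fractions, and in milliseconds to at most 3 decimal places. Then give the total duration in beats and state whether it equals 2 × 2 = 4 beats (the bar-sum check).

1) 0.0ms=0b +285.714ms=2/7b
2) 285.714ms=2/7b +285.714ms=2/7b
3) 571.429ms=4/7b +285.714ms=2/7b
4) 857.143ms=6/7b +285.714ms=2/7b
5) 1142.857ms=8/7b +571.429ms=4/7b
6) 1714.286ms=12/7b +285.714ms=2/7b
7) 2000.0ms=2b +285.714ms=2/7b
8) 2285.714ms=16/7b +285.714ms=2/7b
9) 2571.429ms=18/7b +285.714ms=2/7b
10) 2857.143ms=20/7b +285.714ms=2/7b
11) 3142.857ms=22/7b +285.714ms=2/7b
12) 3428.571ms=24/7b +285.714ms=2/7b
13) 3714.286ms=26/7b +285.714ms=2/7b
Σ=4b of 4 (60bpm 2/4) — PASS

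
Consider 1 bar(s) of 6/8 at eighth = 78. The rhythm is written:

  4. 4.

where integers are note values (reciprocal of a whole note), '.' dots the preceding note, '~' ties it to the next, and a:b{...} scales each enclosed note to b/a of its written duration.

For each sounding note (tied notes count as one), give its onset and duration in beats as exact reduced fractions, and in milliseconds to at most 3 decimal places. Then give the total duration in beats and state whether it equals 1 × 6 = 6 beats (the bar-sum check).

1) 0.0ms=0b +2307.692ms=3b
2) 2307.692ms=3b +2307.692ms=3b
Σ=6b of 6 (78bpm 6/8) — PASS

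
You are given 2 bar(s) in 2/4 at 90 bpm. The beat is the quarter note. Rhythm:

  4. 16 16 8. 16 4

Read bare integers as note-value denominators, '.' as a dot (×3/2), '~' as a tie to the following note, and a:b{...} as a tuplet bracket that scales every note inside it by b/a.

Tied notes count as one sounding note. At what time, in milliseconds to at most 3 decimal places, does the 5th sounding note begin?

1. 0.0ms @ 0 + 1000.0ms (3/2)
2. 1000.0ms @ 3/2 + 166.667ms (1/4)
3. 1166.667ms @ 7/4 + 166.667ms (1/4)
4. 1333.333ms @ 2 + 500.0ms (3/4)
5. 1833.333ms @ 11/4 + 166.667ms (1/4)
6. 2000.0ms @ 3 + 666.667ms (1)

note 5 onset = 11/4b = 1833.333ms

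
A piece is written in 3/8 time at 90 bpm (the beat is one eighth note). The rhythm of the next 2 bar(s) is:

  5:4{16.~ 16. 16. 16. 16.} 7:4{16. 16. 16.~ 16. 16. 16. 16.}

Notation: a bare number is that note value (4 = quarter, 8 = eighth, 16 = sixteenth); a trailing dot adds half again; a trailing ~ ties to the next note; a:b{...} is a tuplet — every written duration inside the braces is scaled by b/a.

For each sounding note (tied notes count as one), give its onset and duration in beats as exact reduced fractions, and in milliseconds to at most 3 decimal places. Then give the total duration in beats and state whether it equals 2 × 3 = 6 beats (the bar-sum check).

1) 0.0ms=0b +800.0ms=6/5b
2) 800.0ms=6/5b +400.0ms=3/5b
3) 1200.0ms=9/5b +400.0ms=3/5b
4) 1600.0ms=12/5b +400.0ms=3/5b
5) 2000.0ms=3b +285.714ms=3/7b
6) 2285.714ms=24/7b +285.714ms=3/7b
7) 2571.429ms=27/7b +571.429ms=6/7b
8) 3142.857ms=33/7b +285.714ms=3/7b
9) 3428.571ms=36/7b +285.714ms=3/7b
10) 3714.286ms=39/7b +285.714ms=3/7b
Σ=6b of 6 (90bpm 3/8) — PASS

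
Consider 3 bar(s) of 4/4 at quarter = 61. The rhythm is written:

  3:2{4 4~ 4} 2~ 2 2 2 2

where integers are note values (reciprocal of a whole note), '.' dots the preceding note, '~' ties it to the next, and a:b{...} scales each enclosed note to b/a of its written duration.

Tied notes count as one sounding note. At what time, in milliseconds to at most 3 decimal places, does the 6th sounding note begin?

note 6 onset = 10b = 9836.066ms

1. 0.0ms @ 0 + 655.738ms (2/3)
2. 655.738ms @ 2/3 + 1311.475ms (4/3)
3. 1967.213ms @ 2 + 3934.426ms (4)
4. 5901.639ms @ 6 + 1967.213ms (2)
5. 7868.852ms @ 8 + 1967.213ms (2)
6. 9836.066ms @ 10 + 1967.213ms (2)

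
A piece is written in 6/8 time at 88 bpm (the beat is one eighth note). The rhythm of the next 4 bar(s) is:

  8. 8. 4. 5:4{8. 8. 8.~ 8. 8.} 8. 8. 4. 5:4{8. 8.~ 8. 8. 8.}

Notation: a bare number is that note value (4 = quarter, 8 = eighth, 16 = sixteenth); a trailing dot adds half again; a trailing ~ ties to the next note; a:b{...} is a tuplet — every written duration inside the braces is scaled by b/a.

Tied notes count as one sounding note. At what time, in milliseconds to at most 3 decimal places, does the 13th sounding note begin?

note 13 onset = 108/5b = 14727.273ms

1. 0.0ms @ 0 + 1022.727ms (3/2)
2. 1022.727ms @ 3/2 + 1022.727ms (3/2)
3. 2045.455ms @ 3 + 2045.455ms (3)
4. 4090.909ms @ 6 + 818.182ms (6/5)
5. 4909.091ms @ 36/5 + 818.182ms (6/5)
6. 5727.273ms @ 42/5 + 1636.364ms (12/5)
7. 7363.636ms @ 54/5 + 818.182ms (6/5)
8. 8181.818ms @ 12 + 1022.727ms (3/2)
9. 9204.545ms @ 27/2 + 1022.727ms (3/2)
10. 10227.273ms @ 15 + 2045.455ms (3)
11. 12272.727ms @ 18 + 818.182ms (6/5)
12. 13090.909ms @ 96/5 + 1636.364ms (12/5)
13. 14727.273ms @ 108/5 + 818.182ms (6/5)
14. 15545.455ms @ 114/5 + 818.182ms (6/5)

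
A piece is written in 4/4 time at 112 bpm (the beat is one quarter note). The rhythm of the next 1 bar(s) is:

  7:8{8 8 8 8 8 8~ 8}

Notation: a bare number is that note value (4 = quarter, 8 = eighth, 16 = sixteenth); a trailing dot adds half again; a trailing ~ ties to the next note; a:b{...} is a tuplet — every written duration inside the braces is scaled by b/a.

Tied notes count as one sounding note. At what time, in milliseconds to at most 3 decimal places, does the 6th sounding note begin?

1. 0.0ms @ 0 + 306.122ms (4/7)
2. 306.122ms @ 4/7 + 306.122ms (4/7)
3. 612.245ms @ 8/7 + 306.122ms (4/7)
4. 918.367ms @ 12/7 + 306.122ms (4/7)
5. 1224.49ms @ 16/7 + 306.122ms (4/7)
6. 1530.612ms @ 20/7 + 612.245ms (8/7)

note 6 onset = 20/7b = 1530.612ms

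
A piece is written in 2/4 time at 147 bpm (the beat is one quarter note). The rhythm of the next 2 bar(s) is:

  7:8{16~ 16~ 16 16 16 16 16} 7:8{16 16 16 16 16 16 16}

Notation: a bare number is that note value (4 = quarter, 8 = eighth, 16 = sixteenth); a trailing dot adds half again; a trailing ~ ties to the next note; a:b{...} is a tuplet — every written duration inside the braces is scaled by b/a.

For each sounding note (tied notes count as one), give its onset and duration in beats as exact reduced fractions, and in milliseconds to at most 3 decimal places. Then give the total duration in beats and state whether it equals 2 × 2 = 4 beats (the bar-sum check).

1) 0.0ms=0b +349.854ms=6/7b
2) 349.854ms=6/7b +116.618ms=2/7b
3) 466.472ms=8/7b +116.618ms=2/7b
4) 583.09ms=10/7b +116.618ms=2/7b
5) 699.708ms=12/7b +116.618ms=2/7b
6) 816.327ms=2b +116.618ms=2/7b
7) 932.945ms=16/7b +116.618ms=2/7b
8) 1049.563ms=18/7b +116.618ms=2/7b
9) 1166.181ms=20/7b +116.618ms=2/7b
10) 1282.799ms=22/7b +116.618ms=2/7b
11) 1399.417ms=24/7b +116.618ms=2/7b
12) 1516.035ms=26/7b +116.618ms=2/7b
Σ=4b of 4 (147bpm 2/4) — PASS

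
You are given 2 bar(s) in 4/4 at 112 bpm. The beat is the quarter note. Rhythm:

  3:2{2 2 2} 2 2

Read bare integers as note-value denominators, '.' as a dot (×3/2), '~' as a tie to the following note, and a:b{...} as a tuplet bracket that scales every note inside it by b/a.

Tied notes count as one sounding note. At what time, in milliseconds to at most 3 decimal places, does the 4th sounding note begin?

note 4 onset = 4b = 2142.857ms

1. 0.0ms @ 0 + 714.286ms (4/3)
2. 714.286ms @ 4/3 + 714.286ms (4/3)
3. 1428.571ms @ 8/3 + 714.286ms (4/3)
4. 2142.857ms @ 4 + 1071.429ms (2)
5. 3214.286ms @ 6 + 1071.429ms (2)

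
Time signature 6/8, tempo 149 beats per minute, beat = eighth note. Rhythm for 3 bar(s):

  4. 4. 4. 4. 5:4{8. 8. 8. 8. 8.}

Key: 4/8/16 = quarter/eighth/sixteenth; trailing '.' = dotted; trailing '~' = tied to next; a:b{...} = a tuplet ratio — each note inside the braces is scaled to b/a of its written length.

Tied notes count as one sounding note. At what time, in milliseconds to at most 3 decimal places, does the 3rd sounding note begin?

1. 0.0ms @ 0 + 1208.054ms (3)
2. 1208.054ms @ 3 + 1208.054ms (3)
3. 2416.107ms @ 6 + 1208.054ms (3)
4. 3624.161ms @ 9 + 1208.054ms (3)
5. 4832.215ms @ 12 + 483.221ms (6/5)
6. 5315.436ms @ 66/5 + 483.221ms (6/5)
7. 5798.658ms @ 72/5 + 483.221ms (6/5)
8. 6281.879ms @ 78/5 + 483.221ms (6/5)
9. 6765.101ms @ 84/5 + 483.221ms (6/5)

note 3 onset = 6b = 2416.107ms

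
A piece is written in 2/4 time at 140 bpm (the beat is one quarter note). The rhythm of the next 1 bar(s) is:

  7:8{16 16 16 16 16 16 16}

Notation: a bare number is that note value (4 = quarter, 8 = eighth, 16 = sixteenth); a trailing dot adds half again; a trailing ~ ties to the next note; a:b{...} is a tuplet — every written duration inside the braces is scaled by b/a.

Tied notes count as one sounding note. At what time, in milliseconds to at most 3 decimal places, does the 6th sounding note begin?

1. 0.0ms @ 0 + 122.449ms (2/7)
2. 122.449ms @ 2/7 + 122.449ms (2/7)
3. 244.898ms @ 4/7 + 122.449ms (2/7)
4. 367.347ms @ 6/7 + 122.449ms (2/7)
5. 489.796ms @ 8/7 + 122.449ms (2/7)
6. 612.245ms @ 10/7 + 122.449ms (2/7)
7. 734.694ms @ 12/7 + 122.449ms (2/7)

note 6 onset = 10/7b = 612.245ms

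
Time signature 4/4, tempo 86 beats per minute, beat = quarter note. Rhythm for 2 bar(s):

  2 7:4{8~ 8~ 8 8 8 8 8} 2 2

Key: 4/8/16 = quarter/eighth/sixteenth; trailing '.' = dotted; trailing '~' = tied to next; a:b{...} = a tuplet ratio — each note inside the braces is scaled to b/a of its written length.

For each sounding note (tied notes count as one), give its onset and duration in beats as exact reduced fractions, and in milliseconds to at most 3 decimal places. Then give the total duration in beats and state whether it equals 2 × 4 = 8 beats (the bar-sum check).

1) 0.0ms=0b +1395.349ms=2b
2) 1395.349ms=2b +598.007ms=6/7b
3) 1993.355ms=20/7b +199.336ms=2/7b
4) 2192.691ms=22/7b +199.336ms=2/7b
5) 2392.027ms=24/7b +199.336ms=2/7b
6) 2591.362ms=26/7b +199.336ms=2/7b
7) 2790.698ms=4b +1395.349ms=2b
8) 4186.047ms=6b +1395.349ms=2b
Σ=8b of 8 (86bpm 4/4) — PASS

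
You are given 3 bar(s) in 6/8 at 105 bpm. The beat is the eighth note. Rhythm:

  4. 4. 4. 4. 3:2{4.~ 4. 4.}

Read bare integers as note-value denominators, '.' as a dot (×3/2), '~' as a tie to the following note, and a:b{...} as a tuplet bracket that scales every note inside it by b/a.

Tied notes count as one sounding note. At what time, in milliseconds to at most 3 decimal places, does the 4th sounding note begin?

1. 0.0ms @ 0 + 1714.286ms (3)
2. 1714.286ms @ 3 + 1714.286ms (3)
3. 3428.571ms @ 6 + 1714.286ms (3)
4. 5142.857ms @ 9 + 1714.286ms (3)
5. 6857.143ms @ 12 + 2285.714ms (4)
6. 9142.857ms @ 16 + 1142.857ms (2)

note 4 onset = 9b = 5142.857ms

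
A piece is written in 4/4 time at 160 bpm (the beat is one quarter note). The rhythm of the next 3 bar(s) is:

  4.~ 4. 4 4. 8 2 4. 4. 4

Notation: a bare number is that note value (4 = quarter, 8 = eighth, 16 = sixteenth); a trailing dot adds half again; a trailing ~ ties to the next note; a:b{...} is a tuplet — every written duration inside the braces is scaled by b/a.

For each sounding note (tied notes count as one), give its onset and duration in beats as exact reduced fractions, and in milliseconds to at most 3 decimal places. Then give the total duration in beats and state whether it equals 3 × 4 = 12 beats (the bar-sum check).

1) 0.0ms=0b +1125.0ms=3b
2) 1125.0ms=3b +375.0ms=1b
3) 1500.0ms=4b +562.5ms=3/2b
4) 2062.5ms=11/2b +187.5ms=1/2b
5) 2250.0ms=6b +750.0ms=2b
6) 3000.0ms=8b +562.5ms=3/2b
7) 3562.5ms=19/2b +562.5ms=3/2b
8) 4125.0ms=11b +375.0ms=1b
Σ=12b of 12 (160bpm 4/4) — PASS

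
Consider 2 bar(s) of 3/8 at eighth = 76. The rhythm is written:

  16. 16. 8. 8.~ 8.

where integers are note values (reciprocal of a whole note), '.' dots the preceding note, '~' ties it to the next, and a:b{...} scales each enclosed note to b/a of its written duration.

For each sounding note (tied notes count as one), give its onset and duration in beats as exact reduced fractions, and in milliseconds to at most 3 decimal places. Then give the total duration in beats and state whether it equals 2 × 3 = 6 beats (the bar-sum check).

1) 0.0ms=0b +592.105ms=3/4b
2) 592.105ms=3/4b +592.105ms=3/4b
3) 1184.211ms=3/2b +1184.211ms=3/2b
4) 2368.421ms=3b +2368.421ms=3b
Σ=6b of 6 (76bpm 3/8) — PASS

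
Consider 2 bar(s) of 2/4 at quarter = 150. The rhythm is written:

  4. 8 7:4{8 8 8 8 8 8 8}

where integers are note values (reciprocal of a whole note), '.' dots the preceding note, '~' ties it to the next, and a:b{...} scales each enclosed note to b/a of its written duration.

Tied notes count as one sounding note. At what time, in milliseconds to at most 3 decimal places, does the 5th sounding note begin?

note 5 onset = 18/7b = 1028.571ms

1. 0.0ms @ 0 + 600.0ms (3/2)
2. 600.0ms @ 3/2 + 200.0ms (1/2)
3. 800.0ms @ 2 + 114.286ms (2/7)
4. 914.286ms @ 16/7 + 114.286ms (2/7)
5. 1028.571ms @ 18/7 + 114.286ms (2/7)
6. 1142.857ms @ 20/7 + 114.286ms (2/7)
7. 1257.143ms @ 22/7 + 114.286ms (2/7)
8. 1371.429ms @ 24/7 + 114.286ms (2/7)
9. 1485.714ms @ 26/7 + 114.286ms (2/7)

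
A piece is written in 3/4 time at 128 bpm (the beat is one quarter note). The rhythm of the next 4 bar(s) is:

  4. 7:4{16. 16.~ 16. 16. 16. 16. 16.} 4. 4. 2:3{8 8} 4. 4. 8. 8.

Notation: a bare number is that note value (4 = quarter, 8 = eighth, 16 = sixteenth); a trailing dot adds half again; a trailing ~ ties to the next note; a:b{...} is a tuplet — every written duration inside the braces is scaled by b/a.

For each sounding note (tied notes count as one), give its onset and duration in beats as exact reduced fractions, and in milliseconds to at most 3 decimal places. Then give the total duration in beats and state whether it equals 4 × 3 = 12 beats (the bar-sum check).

1) 0.0ms=0b +703.125ms=3/2b
2) 703.125ms=3/2b +100.446ms=3/14b
3) 803.571ms=12/7b +200.893ms=3/7b
4) 1004.464ms=15/7b +100.446ms=3/14b
5) 1104.911ms=33/14b +100.446ms=3/14b
6) 1205.357ms=18/7b +100.446ms=3/14b
7) 1305.804ms=39/14b +100.446ms=3/14b
8) 1406.25ms=3b +703.125ms=3/2b
9) 2109.375ms=9/2b +703.125ms=3/2b
10) 2812.5ms=6b +351.562ms=3/4b
11) 3164.062ms=27/4b +351.562ms=3/4b
12) 3515.625ms=15/2b +703.125ms=3/2b
13) 4218.75ms=9b +703.125ms=3/2b
14) 4921.875ms=21/2b +351.562ms=3/4b
15) 5273.438ms=45/4b +351.562ms=3/4b
Σ=12b of 12 (128bpm 3/4) — PASS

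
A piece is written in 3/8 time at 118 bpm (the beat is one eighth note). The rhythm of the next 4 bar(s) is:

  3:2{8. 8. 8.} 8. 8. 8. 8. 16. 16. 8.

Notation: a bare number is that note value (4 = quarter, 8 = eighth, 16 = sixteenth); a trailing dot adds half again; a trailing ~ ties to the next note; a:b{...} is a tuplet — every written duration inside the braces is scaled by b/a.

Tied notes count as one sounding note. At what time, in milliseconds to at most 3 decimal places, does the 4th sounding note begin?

note 4 onset = 3b = 1525.424ms

1. 0.0ms @ 0 + 508.475ms (1)
2. 508.475ms @ 1 + 508.475ms (1)
3. 1016.949ms @ 2 + 508.475ms (1)
4. 1525.424ms @ 3 + 762.712ms (3/2)
5. 2288.136ms @ 9/2 + 762.712ms (3/2)
6. 3050.847ms @ 6 + 762.712ms (3/2)
7. 3813.559ms @ 15/2 + 762.712ms (3/2)
8. 4576.271ms @ 9 + 381.356ms (3/4)
9. 4957.627ms @ 39/4 + 381.356ms (3/4)
10. 5338.983ms @ 21/2 + 762.712ms (3/2)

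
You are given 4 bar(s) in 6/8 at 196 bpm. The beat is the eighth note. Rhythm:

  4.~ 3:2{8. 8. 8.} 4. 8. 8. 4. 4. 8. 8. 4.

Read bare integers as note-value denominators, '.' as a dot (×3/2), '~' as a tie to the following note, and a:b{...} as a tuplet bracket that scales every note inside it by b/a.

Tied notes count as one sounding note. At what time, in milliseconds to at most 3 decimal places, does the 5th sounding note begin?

note 5 onset = 9b = 2755.102ms

1. 0.0ms @ 0 + 1224.49ms (4)
2. 1224.49ms @ 4 + 306.122ms (1)
3. 1530.612ms @ 5 + 306.122ms (1)
4. 1836.735ms @ 6 + 918.367ms (3)
5. 2755.102ms @ 9 + 459.184ms (3/2)
6. 3214.286ms @ 21/2 + 459.184ms (3/2)
7. 3673.469ms @ 12 + 918.367ms (3)
8. 4591.837ms @ 15 + 918.367ms (3)
9. 5510.204ms @ 18 + 459.184ms (3/2)
10. 5969.388ms @ 39/2 + 459.184ms (3/2)
11. 6428.571ms @ 21 + 918.367ms (3)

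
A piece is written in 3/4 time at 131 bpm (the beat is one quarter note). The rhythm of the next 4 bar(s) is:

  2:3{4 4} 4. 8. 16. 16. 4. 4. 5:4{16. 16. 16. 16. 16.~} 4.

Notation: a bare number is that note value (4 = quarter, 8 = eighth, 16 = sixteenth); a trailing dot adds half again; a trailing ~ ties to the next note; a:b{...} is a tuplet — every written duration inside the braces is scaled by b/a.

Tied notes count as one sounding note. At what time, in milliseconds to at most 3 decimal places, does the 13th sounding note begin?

note 13 onset = 51/5b = 4671.756ms

1. 0.0ms @ 0 + 687.023ms (3/2)
2. 687.023ms @ 3/2 + 687.023ms (3/2)
3. 1374.046ms @ 3 + 687.023ms (3/2)
4. 2061.069ms @ 9/2 + 343.511ms (3/4)
5. 2404.58ms @ 21/4 + 171.756ms (3/8)
6. 2576.336ms @ 45/8 + 171.756ms (3/8)
7. 2748.092ms @ 6 + 687.023ms (3/2)
8. 3435.115ms @ 15/2 + 687.023ms (3/2)
9. 4122.137ms @ 9 + 137.405ms (3/10)
10. 4259.542ms @ 93/10 + 137.405ms (3/10)
11. 4396.947ms @ 48/5 + 137.405ms (3/10)
12. 4534.351ms @ 99/10 + 137.405ms (3/10)
13. 4671.756ms @ 51/5 + 824.427ms (9/5)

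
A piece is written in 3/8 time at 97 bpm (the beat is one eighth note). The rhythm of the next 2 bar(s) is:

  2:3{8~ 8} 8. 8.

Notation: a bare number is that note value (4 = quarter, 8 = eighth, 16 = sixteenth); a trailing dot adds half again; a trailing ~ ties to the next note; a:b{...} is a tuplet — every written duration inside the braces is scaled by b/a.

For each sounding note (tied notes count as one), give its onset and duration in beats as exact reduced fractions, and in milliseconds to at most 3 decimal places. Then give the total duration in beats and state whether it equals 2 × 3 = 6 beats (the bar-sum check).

1) 0.0ms=0b +1855.67ms=3b
2) 1855.67ms=3b +927.835ms=3/2b
3) 2783.505ms=9/2b +927.835ms=3/2b
Σ=6b of 6 (97bpm 3/8) — PASS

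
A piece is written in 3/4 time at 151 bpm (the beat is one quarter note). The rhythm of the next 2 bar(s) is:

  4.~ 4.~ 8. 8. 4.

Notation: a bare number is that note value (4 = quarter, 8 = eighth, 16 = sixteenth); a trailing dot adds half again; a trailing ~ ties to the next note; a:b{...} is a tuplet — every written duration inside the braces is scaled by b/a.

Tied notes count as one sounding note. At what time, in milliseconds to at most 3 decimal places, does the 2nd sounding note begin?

note 2 onset = 15/4b = 1490.066ms

1. 0.0ms @ 0 + 1490.066ms (15/4)
2. 1490.066ms @ 15/4 + 298.013ms (3/4)
3. 1788.079ms @ 9/2 + 596.026ms (3/2)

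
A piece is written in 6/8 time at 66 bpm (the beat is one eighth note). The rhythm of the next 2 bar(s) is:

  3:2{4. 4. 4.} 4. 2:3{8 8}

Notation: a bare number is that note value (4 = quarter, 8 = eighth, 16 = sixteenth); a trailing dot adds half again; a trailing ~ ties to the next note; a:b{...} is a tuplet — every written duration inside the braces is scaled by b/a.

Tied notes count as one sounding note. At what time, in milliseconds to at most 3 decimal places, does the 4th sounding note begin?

note 4 onset = 6b = 5454.545ms

1. 0.0ms @ 0 + 1818.182ms (2)
2. 1818.182ms @ 2 + 1818.182ms (2)
3. 3636.364ms @ 4 + 1818.182ms (2)
4. 5454.545ms @ 6 + 2727.273ms (3)
5. 8181.818ms @ 9 + 1363.636ms (3/2)
6. 9545.455ms @ 21/2 + 1363.636ms (3/2)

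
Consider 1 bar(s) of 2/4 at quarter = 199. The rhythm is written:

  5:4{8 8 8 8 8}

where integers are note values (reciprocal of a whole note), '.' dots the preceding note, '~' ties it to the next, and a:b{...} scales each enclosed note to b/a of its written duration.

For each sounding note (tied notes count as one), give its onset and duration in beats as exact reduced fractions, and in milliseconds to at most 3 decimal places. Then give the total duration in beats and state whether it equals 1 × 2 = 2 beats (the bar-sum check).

1) 0.0ms=0b +120.603ms=2/5b
2) 120.603ms=2/5b +120.603ms=2/5b
3) 241.206ms=4/5b +120.603ms=2/5b
4) 361.809ms=6/5b +120.603ms=2/5b
5) 482.412ms=8/5b +120.603ms=2/5b
Σ=2b of 2 (199bpm 2/4) — PASS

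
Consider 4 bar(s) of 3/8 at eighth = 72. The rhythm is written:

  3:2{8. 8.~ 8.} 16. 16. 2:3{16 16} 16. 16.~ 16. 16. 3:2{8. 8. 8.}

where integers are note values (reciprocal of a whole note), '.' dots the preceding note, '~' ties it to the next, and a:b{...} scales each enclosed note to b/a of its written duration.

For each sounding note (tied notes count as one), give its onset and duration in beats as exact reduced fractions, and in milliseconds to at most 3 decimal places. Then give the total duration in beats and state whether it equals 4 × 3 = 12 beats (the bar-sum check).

1) 0.0ms=0b +833.333ms=1b
2) 833.333ms=1b +1666.667ms=2b
3) 2500.0ms=3b +625.0ms=3/4b
4) 3125.0ms=15/4b +625.0ms=3/4b
5) 3750.0ms=9/2b +625.0ms=3/4b
6) 4375.0ms=21/4b +625.0ms=3/4b
7) 5000.0ms=6b +625.0ms=3/4b
8) 5625.0ms=27/4b +1250.0ms=3/2b
9) 6875.0ms=33/4b +625.0ms=3/4b
10) 7500.0ms=9b +833.333ms=1b
11) 8333.333ms=10b +833.333ms=1b
12) 9166.667ms=11b +833.333ms=1b
Σ=12b of 12 (72bpm 3/8) — PASS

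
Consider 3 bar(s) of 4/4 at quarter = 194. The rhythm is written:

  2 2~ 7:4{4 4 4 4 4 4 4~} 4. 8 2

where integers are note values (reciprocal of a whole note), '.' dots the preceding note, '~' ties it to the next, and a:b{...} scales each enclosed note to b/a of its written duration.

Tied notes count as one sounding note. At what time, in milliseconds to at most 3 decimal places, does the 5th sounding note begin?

1. 0.0ms @ 0 + 618.557ms (2)
2. 618.557ms @ 2 + 795.287ms (18/7)
3. 1413.844ms @ 32/7 + 176.73ms (4/7)
4. 1590.574ms @ 36/7 + 176.73ms (4/7)
5. 1767.305ms @ 40/7 + 176.73ms (4/7)
6. 1944.035ms @ 44/7 + 176.73ms (4/7)
7. 2120.766ms @ 48/7 + 176.73ms (4/7)
8. 2297.496ms @ 52/7 + 640.648ms (29/14)
9. 2938.144ms @ 19/2 + 154.639ms (1/2)
10. 3092.784ms @ 10 + 618.557ms (2)

note 5 onset = 40/7b = 1767.305ms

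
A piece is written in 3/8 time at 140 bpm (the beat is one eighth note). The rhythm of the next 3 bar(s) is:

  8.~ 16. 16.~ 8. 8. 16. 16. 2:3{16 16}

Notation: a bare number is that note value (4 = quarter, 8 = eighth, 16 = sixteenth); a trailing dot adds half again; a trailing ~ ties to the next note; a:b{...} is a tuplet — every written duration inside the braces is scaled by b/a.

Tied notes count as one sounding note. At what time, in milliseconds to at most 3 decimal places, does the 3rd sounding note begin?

note 3 onset = 9/2b = 1928.571ms

1. 0.0ms @ 0 + 964.286ms (9/4)
2. 964.286ms @ 9/4 + 964.286ms (9/4)
3. 1928.571ms @ 9/2 + 642.857ms (3/2)
4. 2571.429ms @ 6 + 321.429ms (3/4)
5. 2892.857ms @ 27/4 + 321.429ms (3/4)
6. 3214.286ms @ 15/2 + 321.429ms (3/4)
7. 3535.714ms @ 33/4 + 321.429ms (3/4)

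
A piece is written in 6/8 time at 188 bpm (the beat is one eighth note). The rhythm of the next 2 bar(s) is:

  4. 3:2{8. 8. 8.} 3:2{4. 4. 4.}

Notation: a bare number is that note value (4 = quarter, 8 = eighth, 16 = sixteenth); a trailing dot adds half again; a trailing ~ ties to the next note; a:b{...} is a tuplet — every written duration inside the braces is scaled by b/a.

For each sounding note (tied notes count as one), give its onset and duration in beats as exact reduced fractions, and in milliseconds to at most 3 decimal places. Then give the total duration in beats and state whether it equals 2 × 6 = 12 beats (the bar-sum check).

1) 0.0ms=0b +957.447ms=3b
2) 957.447ms=3b +319.149ms=1b
3) 1276.596ms=4b +319.149ms=1b
4) 1595.745ms=5b +319.149ms=1b
5) 1914.894ms=6b +638.298ms=2b
6) 2553.191ms=8b +638.298ms=2b
7) 3191.489ms=10b +638.298ms=2b
Σ=12b of 12 (188bpm 6/8) — PASS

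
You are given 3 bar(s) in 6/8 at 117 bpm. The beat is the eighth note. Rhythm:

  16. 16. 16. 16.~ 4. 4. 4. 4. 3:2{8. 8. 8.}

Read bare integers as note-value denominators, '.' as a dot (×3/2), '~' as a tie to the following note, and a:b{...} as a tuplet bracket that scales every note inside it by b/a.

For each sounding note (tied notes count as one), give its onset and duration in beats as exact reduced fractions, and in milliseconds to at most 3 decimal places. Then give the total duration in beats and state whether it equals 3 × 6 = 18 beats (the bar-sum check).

1) 0.0ms=0b +384.615ms=3/4b
2) 384.615ms=3/4b +384.615ms=3/4b
3) 769.231ms=3/2b +384.615ms=3/4b
4) 1153.846ms=9/4b +1923.077ms=15/4b
5) 3076.923ms=6b +1538.462ms=3b
6) 4615.385ms=9b +1538.462ms=3b
7) 6153.846ms=12b +1538.462ms=3b
8) 7692.308ms=15b +512.821ms=1b
9) 8205.128ms=16b +512.821ms=1b
10) 8717.949ms=17b +512.821ms=1b
Σ=18b of 18 (117bpm 6/8) — PASS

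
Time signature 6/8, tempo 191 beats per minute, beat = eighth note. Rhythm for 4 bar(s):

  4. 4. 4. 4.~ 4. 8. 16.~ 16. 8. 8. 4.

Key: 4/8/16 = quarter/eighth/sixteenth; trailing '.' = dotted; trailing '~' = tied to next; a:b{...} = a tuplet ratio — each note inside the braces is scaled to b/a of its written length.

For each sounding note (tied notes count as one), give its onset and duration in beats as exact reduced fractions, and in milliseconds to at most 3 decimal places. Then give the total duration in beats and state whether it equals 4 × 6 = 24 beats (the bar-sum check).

1) 0.0ms=0b +942.408ms=3b
2) 942.408ms=3b +942.408ms=3b
3) 1884.817ms=6b +942.408ms=3b
4) 2827.225ms=9b +1884.817ms=6b
5) 4712.042ms=15b +471.204ms=3/2b
6) 5183.246ms=33/2b +471.204ms=3/2b
7) 5654.45ms=18b +471.204ms=3/2b
8) 6125.654ms=39/2b +471.204ms=3/2b
9) 6596.859ms=21b +942.408ms=3b
Σ=24b of 24 (191bpm 6/8) — PASS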